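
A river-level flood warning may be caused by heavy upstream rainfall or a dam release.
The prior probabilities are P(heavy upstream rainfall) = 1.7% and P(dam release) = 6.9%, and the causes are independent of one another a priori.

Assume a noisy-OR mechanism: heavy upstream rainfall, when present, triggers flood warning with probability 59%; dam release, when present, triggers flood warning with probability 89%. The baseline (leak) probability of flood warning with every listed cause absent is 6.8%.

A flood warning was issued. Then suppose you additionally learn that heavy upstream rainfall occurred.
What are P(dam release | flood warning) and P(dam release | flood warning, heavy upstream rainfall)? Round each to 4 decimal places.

Under noisy-OR, P(flood warning | causes) = 1 − (1−0.068)·∏(1−qᵢ) over the active causes.
P(flood warning) = 0.068·0.983·0.931 + 0.89748·0.983·0.069 + 0.61788·0.017·0.931 + 0.957967·0.017·0.069 = 0.062232 + 0.060873 + 0.009779 + 0.001124 = 0.134008
Restricting to configurations with dam release present: 0.060873 + 0.001124 = 0.061997.
So P(dam release | flood warning) = 0.061997/0.134008 ≈ 0.4626.

With the extra evidence:
P(flood warning | heavy upstream rainfall) = 0.61788*0.931 + 0.957967*0.069 = 0.575246 + 0.066100 = 0.641346
Restricting to configurations with dam release present: 0.957967*0.069 = 0.066100.
P(dam release | flood warning, heavy upstream rainfall) = 0.066100 / 0.641346 ≈ 0.1031

P(dam release | flood warning) ≈ 0.4626; P(dam release | flood warning, heavy upstream rainfall) ≈ 0.1031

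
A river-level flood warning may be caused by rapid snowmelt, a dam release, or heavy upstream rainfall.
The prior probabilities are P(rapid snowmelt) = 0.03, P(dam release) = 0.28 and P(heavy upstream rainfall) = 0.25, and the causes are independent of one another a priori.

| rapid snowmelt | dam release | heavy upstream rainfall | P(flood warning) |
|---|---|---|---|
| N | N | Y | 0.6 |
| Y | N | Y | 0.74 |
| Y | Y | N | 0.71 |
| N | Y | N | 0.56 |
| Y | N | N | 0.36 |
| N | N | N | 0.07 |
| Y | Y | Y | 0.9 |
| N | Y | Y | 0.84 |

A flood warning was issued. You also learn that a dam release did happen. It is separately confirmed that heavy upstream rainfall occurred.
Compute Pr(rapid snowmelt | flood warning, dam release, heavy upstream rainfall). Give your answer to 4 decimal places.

P(flood warning | dam release, heavy upstream rainfall) = 0.84*0.97 + 0.9*0.03 = 0.814800 + 0.027000 = 0.841800
Restricting to configurations with rapid snowmelt present: 0.9*0.03 = 0.027000.
So P(rapid snowmelt | flood warning, dam release, heavy upstream rainfall) = 0.027000/0.841800 ≈ 0.0321.

Pr(rapid snowmelt | flood warning, dam release, heavy upstream rainfall) ≈ 0.0321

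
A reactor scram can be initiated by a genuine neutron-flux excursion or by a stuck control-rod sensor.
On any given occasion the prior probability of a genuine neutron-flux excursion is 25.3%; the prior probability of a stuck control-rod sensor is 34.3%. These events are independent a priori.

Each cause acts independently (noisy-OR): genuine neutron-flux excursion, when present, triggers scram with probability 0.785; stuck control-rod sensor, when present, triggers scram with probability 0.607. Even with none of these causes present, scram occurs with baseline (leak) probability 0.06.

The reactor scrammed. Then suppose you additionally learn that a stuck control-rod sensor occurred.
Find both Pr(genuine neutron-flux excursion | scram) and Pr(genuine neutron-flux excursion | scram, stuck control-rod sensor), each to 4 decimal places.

Under noisy-OR, P(scram | causes) = 1 − (1−0.06)·∏(1−qᵢ) over the active causes.
P(scram) = 0.06·0.747·0.657 + 0.63058·0.747·0.343 + 0.7979·0.253·0.657 + 0.920575·0.253·0.343 = 0.029447 + 0.161568 + 0.132628 + 0.079887 = 0.403530
Restricting to configurations with genuine neutron-flux excursion present: 0.132628 + 0.079887 = 0.212515.
Hence the posterior is 0.212515/0.403530 ≈ 0.5266.

Now condition on the additional information:
Sum P(scram|·) weighted by the priors over both values of genuine neutron-flux excursion:
  P(scram | stuck control-rod sensor) = 0.63058*0.747 + 0.920575*0.253
        = 0.471043 + 0.232905 = 0.703948
Configurations with genuine neutron-flux excursion contribute 0.232905, so
  P(genuine neutron-flux excursion | scram, stuck control-rod sensor) = 0.232905 / 0.703948 ≈ 0.3309
The drop from 0.5266 to 0.3309 is the explaining-away (discounting) effect.

Pr(genuine neutron-flux excursion | scram) ≈ 0.5266; Pr(genuine neutron-flux excursion | scram, stuck control-rod sensor) ≈ 0.3309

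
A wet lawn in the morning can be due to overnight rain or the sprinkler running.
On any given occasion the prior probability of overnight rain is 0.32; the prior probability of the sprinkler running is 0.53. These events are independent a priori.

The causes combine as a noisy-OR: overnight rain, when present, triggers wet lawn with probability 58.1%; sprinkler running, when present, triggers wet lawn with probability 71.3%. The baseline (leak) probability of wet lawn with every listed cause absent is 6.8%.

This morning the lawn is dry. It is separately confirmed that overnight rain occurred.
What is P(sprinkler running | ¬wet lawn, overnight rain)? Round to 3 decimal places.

P(sprinkler running | ¬wet lawn, overnight rain) ≈ 0.245

Under noisy-OR, P(wet lawn | causes) = 1 − (1−0.068)·∏(1−qᵢ) over the active causes.
P(¬wet lawn | overnight rain) = 0.390508·0.47 + 0.112076·0.53 = 0.183539 + 0.059400 = 0.242939
Restricting to configurations with sprinkler running present: 0.112076·0.53 = 0.059400.
So P(sprinkler running | ¬wet lawn, overnight rain) = 0.059400/0.242939 ≈ 0.245.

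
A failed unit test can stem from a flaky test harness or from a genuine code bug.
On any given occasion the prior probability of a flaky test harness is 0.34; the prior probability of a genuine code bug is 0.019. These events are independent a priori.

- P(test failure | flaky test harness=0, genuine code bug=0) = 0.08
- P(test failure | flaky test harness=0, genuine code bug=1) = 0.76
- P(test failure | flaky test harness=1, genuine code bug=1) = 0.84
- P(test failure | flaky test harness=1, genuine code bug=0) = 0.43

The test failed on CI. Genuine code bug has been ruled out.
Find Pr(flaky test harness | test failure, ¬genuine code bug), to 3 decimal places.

Pr(flaky test harness | test failure, ¬genuine code bug) ≈ 0.735

Weight on flaky test harness=true, given the evidence: 0.43*0.34 = 0.146200
The normalizing constant is 0.08*0.66 + 0.43*0.34 = 0.199000
P(flaky test harness | test failure, ¬genuine code bug) = 0.146200/0.199000 ≈ 0.735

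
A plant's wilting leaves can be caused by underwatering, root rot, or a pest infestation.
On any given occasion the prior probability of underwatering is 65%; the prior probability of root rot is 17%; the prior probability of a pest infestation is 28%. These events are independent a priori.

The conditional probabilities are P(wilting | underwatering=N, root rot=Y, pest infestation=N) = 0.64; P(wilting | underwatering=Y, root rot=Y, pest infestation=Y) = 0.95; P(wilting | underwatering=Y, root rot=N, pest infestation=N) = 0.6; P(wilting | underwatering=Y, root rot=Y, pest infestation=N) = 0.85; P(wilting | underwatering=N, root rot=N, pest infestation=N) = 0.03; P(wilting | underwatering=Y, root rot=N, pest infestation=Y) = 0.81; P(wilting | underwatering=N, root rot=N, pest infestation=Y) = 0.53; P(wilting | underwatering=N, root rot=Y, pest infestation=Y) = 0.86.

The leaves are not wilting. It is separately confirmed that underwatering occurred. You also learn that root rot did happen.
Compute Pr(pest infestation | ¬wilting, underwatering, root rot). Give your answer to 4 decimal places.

For the numerator, keep only pest infestation=true terms: 0.05·0.28 = 0.014000
Normalizer over all consistent configurations: 0.15·0.72 + 0.05·0.28 = 0.122000
Posterior = 0.014000 / 0.122000 ≈ 0.1148

Pr(pest infestation | ¬wilting, underwatering, root rot) ≈ 0.1148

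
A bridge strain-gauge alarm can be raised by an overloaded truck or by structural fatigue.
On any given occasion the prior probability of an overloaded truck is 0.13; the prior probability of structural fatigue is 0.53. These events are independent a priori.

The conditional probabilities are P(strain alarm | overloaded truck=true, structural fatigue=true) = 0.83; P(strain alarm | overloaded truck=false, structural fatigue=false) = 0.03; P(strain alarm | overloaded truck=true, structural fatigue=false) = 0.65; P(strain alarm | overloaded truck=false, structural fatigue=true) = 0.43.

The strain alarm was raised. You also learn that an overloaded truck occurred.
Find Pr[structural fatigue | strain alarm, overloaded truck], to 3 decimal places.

Pr[structural fatigue | strain alarm, overloaded truck] ≈ 0.590

For the numerator, keep only structural fatigue=true terms: 0.83·0.53 = 0.439900
The normalizing constant is 0.65·0.47 + 0.83·0.53 = 0.745400
P(structural fatigue | strain alarm, overloaded truck) = 0.439900/0.745400 ≈ 0.590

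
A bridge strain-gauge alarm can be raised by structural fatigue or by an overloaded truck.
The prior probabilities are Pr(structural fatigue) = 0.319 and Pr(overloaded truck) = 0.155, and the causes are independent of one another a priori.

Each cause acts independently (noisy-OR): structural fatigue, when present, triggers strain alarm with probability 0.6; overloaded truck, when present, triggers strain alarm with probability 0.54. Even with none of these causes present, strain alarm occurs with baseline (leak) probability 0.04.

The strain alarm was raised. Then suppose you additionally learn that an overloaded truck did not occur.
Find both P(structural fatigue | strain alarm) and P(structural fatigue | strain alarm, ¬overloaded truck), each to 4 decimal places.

P(structural fatigue | strain alarm) ≈ 0.7161; P(structural fatigue | strain alarm, ¬overloaded truck) ≈ 0.8783

Under noisy-OR, P(strain alarm | causes) = 1 − (1−0.04)·∏(1−qᵢ) over the active causes.
P(strain alarm) = 0.04×0.681×0.845 + 0.5584×0.681×0.155 + 0.616×0.319×0.845 + 0.82336×0.319×0.155 = 0.023018 + 0.058942 + 0.166046 + 0.040711 = 0.288717
Of this, 0.206757 comes from 0.166046 + 0.040711 (the structural fatigue=true cases).
So P(structural fatigue | strain alarm) = 0.206757/0.288717 ≈ 0.7161.

With the extra evidence:
P(strain alarm | ¬overloaded truck) = 0.04×0.681 + 0.616×0.319 = 0.027240 + 0.196504 = 0.223744
Restricting to configurations with structural fatigue present: 0.616×0.319 = 0.196504.
So P(structural fatigue | strain alarm, ¬overloaded truck) = 0.196504/0.223744 ≈ 0.8783.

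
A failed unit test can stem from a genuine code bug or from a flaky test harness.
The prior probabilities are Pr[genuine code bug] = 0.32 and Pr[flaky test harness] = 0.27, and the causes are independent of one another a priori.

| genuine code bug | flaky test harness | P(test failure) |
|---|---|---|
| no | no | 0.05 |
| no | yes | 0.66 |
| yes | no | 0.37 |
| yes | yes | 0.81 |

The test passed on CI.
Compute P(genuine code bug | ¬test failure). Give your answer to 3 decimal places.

P(¬test failure) = 0.95·0.68·0.73 + 0.34·0.68·0.27 + 0.63·0.32·0.73 + 0.19·0.32·0.27 = 0.471580 + 0.062424 + 0.147168 + 0.016416 = 0.697588
Of this, 0.163584 comes from 0.147168 + 0.016416 (the genuine code bug=true cases).
P(genuine code bug | ¬test failure) = 0.163584 / 0.697588 ≈ 0.234

P(genuine code bug | ¬test failure) ≈ 0.234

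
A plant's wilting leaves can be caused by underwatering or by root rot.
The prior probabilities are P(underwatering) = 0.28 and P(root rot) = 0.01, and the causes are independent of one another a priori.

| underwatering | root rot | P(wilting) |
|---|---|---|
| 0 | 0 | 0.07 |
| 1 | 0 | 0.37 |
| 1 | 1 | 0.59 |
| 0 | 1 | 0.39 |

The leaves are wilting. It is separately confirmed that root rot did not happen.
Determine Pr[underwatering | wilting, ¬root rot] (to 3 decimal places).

Pr[underwatering | wilting, ¬root rot] ≈ 0.673

Enumerate both values of underwatering and weight by the priors:
  P(wilting | ¬root rot) = 0.07*0.72 + 0.37*0.28
        = 0.050400 + 0.103600 = 0.154000
Keeping only the underwatering-present terms gives 0.103600, so
  P(underwatering | wilting, ¬root rot) = 0.103600 / 0.154000 ≈ 0.673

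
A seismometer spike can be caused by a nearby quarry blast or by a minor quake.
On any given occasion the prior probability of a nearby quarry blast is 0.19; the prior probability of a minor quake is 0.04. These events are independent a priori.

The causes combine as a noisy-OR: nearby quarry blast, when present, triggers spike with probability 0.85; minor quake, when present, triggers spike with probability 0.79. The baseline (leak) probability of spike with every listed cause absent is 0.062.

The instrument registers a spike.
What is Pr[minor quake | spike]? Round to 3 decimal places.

Pr[minor quake | spike] ≈ 0.140

Under noisy-OR, P(spike | causes) = 1 − (1−0.062)·∏(1−qᵢ) over the active causes.
P(spike) = 0.062*0.81*0.96 + 0.80302*0.81*0.04 + 0.8593*0.19*0.96 + 0.970453*0.19*0.04 = 0.048211 + 0.026018 + 0.156736 + 0.007375 = 0.238340
Restricting to configurations with minor quake present: 0.026018 + 0.007375 = 0.033393.
Hence the posterior is 0.033393/0.238340 ≈ 0.140.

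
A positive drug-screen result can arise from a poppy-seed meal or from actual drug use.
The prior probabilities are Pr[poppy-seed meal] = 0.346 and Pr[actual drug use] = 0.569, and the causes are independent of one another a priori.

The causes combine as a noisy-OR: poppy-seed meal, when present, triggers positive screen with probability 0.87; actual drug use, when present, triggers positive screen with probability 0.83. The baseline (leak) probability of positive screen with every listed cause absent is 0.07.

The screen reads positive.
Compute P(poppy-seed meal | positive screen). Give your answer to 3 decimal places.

Under noisy-OR, P(positive screen | causes) = 1 − (1−0.07)·∏(1−qᵢ) over the active causes.
P(positive screen) = 0.07*0.654*0.431 + 0.8419*0.654*0.569 + 0.8791*0.346*0.431 + 0.979447*0.346*0.569 = 0.019731 + 0.313293 + 0.131097 + 0.192828 = 0.656949
Of this, 0.323925 comes from 0.131097 + 0.192828 (the poppy-seed meal=true cases).
So P(poppy-seed meal | positive screen) = 0.323925/0.656949 ≈ 0.493.

P(poppy-seed meal | positive screen) ≈ 0.493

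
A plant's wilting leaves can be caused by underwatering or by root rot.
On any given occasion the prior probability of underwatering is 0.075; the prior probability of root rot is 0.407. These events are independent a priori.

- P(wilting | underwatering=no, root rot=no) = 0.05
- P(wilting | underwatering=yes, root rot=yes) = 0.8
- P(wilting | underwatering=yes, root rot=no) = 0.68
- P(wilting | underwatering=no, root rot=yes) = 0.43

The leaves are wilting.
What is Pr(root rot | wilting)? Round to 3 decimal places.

Pr(root rot | wilting) ≈ 0.764

By total probability over the 4 (underwatering, root rot) configurations:
  P(wilting) = 0.05*0.925*0.593 + 0.43*0.925*0.407 + 0.68*0.075*0.593 + 0.8*0.075*0.407
        = 0.027426 + 0.161884 + 0.030243 + 0.024420 = 0.243973
The terms with root rot present sum to 0.186304, so
  P(root rot | wilting) = 0.186304 / 0.243973 ≈ 0.764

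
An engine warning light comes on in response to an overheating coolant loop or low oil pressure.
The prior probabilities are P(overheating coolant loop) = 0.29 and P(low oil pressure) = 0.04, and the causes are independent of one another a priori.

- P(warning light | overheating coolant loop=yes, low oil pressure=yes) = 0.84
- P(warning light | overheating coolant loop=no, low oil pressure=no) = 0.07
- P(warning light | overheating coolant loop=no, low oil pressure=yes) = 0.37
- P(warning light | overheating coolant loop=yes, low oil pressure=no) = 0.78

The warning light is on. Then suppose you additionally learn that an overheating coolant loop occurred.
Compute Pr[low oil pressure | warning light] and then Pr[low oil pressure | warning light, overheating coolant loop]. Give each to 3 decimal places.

Pr[low oil pressure | warning light] ≈ 0.071; Pr[low oil pressure | warning light, overheating coolant loop] ≈ 0.043

P(warning light) = 0.07×0.71×0.96 + 0.37×0.71×0.04 + 0.78×0.29×0.96 + 0.84×0.29×0.04 = 0.047712 + 0.010508 + 0.217152 + 0.009744 = 0.285116
Of this, 0.020252 comes from 0.010508 + 0.009744 (the low oil pressure=true cases).
P(low oil pressure | warning light) = 0.020252 / 0.285116 ≈ 0.071

Now condition on the additional information:
Numerator (weight on configurations with low oil pressure): 0.84·0.04 = 0.033600
Normalizer over all consistent configurations: 0.78·0.96 + 0.84·0.04 = 0.782400
P(low oil pressure | warning light, overheating coolant loop) = 0.033600/0.782400 ≈ 0.043
Conditioning on overheating coolant loop lowers the posterior on low oil pressure: the classic explaining-away effect in a common-effect structure.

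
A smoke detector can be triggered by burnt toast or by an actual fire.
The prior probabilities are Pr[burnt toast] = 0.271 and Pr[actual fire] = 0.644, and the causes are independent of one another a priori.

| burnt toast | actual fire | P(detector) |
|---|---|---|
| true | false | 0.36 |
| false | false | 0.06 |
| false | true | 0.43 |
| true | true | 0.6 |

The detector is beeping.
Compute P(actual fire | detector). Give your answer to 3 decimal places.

P(actual fire | detector) ≈ 0.859

Enumerate the 4 (burnt toast, actual fire) configurations and weight by the priors:
  P(detector) = 0.06·0.729·0.356 + 0.43·0.729·0.644 + 0.36·0.271·0.356 + 0.6·0.271·0.644
        = 0.015571 + 0.201875 + 0.034731 + 0.104714 = 0.356891
Configurations with actual fire contribute 0.306589, so
  P(actual fire | detector) = 0.306589 / 0.356891 ≈ 0.859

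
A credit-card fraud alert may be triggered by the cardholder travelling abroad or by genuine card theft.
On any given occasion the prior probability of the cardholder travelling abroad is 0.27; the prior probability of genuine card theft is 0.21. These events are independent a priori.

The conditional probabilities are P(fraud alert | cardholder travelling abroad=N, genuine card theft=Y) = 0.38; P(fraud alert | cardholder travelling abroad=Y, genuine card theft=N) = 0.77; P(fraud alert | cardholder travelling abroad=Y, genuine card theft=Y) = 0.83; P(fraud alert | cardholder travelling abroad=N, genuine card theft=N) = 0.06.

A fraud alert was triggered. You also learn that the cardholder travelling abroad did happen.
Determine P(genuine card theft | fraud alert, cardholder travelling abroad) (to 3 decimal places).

P(fraud alert | cardholder travelling abroad) = 0.77×0.79 + 0.83×0.21 = 0.608300 + 0.174300 = 0.782600
Restricting to configurations with genuine card theft present: 0.83×0.21 = 0.174300.
P(genuine card theft | fraud alert, cardholder travelling abroad) = 0.174300 / 0.782600 ≈ 0.223

P(genuine card theft | fraud alert, cardholder travelling abroad) ≈ 0.223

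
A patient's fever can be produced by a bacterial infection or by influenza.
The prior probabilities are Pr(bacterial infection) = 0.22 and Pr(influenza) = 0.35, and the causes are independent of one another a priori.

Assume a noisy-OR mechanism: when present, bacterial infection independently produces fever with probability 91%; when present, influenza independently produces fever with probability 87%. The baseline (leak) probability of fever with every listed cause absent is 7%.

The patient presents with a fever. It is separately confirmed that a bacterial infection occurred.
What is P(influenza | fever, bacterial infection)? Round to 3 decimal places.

P(influenza | fever, bacterial infection) ≈ 0.368

Under noisy-OR, P(fever | causes) = 1 − (1−0.07)·∏(1−qᵢ) over the active causes.
Numerator (weight on configurations with influenza): 0.989119·0.35 = 0.346192
Denominator P(fever | bacterial infection): 0.9163·0.65 + 0.989119·0.35 = 0.941787
P(influenza | fever, bacterial infection) = 0.346192/0.941787 ≈ 0.368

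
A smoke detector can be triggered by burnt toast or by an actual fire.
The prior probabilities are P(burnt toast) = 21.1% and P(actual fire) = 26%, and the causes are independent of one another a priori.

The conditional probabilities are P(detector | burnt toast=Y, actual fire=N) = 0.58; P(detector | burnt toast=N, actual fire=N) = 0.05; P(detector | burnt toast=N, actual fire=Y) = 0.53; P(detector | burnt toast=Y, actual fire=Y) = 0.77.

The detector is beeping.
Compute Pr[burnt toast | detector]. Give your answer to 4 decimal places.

Pr[burnt toast | detector] ≈ 0.4906

By total probability over the 4 (burnt toast, actual fire) configurations:
  P(detector) = 0.05×0.789×0.74 + 0.53×0.789×0.26 + 0.58×0.211×0.74 + 0.77×0.211×0.26
        = 0.029193 + 0.108724 + 0.090561 + 0.042242 = 0.270720
Configurations with burnt toast contribute 0.132803, so
  P(burnt toast | detector) = 0.132803 / 0.270720 ≈ 0.4906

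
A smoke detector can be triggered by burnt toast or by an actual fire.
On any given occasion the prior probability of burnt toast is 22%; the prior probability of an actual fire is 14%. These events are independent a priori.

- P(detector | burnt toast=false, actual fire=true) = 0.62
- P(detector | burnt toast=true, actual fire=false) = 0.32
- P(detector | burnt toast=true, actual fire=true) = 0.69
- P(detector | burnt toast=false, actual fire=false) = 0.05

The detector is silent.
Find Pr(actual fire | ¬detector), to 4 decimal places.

Pr(actual fire | ¬detector) ≈ 0.0625

For the numerator, keep only actual fire=true terms: 0.041496 + 0.009548 = 0.051044
Normalizer over all consistent configurations: 0.95*0.78*0.86 + 0.38*0.78*0.14 + 0.68*0.22*0.86 + 0.31*0.22*0.14 = 0.816960
P(actual fire | ¬detector) = 0.051044/0.816960 ≈ 0.0625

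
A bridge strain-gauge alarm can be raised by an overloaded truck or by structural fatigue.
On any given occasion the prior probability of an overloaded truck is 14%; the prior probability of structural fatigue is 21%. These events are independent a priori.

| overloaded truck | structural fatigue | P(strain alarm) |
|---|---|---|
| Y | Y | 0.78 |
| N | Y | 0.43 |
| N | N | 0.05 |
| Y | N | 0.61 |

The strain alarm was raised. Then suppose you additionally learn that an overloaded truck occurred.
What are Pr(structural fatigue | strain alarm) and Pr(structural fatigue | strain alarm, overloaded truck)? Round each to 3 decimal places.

For the numerator, keep only structural fatigue=true terms: 0.077658 + 0.022932 = 0.100590
The normalizing constant is 0.05×0.86×0.79 + 0.43×0.86×0.21 + 0.61×0.14×0.79 + 0.78×0.14×0.21 = 0.202026
Posterior = 0.100590 / 0.202026 ≈ 0.498

Now condition on the additional information:
P(strain alarm | overloaded truck) = 0.61×0.79 + 0.78×0.21 = 0.481900 + 0.163800 = 0.645700
Of this, 0.163800 comes from 0.78×0.21 (the structural fatigue=true cases).
P(structural fatigue | strain alarm, overloaded truck) = 0.163800 / 0.645700 ≈ 0.254

Pr(structural fatigue | strain alarm) ≈ 0.498; Pr(structural fatigue | strain alarm, overloaded truck) ≈ 0.254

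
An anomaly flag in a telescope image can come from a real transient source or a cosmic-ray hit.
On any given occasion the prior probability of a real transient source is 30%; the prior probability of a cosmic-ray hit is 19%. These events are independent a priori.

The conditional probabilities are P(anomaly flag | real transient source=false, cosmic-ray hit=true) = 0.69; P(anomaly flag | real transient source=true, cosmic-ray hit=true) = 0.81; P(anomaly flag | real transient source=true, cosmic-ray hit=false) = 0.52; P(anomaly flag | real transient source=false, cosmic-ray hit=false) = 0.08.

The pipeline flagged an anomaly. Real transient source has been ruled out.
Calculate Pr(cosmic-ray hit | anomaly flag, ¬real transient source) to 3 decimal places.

Pr(cosmic-ray hit | anomaly flag, ¬real transient source) ≈ 0.669

Numerator (weight on configurations with cosmic-ray hit): 0.69*0.19 = 0.131100
Normalizer over all consistent configurations: 0.08*0.81 + 0.69*0.19 = 0.195900
Posterior = 0.131100 / 0.195900 ≈ 0.669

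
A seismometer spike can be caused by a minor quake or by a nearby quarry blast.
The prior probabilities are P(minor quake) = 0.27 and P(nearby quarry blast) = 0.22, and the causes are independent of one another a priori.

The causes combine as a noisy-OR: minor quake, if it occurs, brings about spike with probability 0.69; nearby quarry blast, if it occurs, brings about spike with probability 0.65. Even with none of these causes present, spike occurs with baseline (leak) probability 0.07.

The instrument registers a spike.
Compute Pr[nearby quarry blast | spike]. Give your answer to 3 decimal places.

Pr[nearby quarry blast | spike] ≈ 0.460

Under noisy-OR, P(spike | causes) = 1 − (1−0.07)·∏(1−qᵢ) over the active causes.
Enumerate the 4 (minor quake, nearby quarry blast) configurations and weight by the priors:
  P(spike) = 0.07×0.73×0.78 + 0.6745×0.73×0.22 + 0.7117×0.27×0.78 + 0.899095×0.27×0.22
        = 0.039858 + 0.108325 + 0.149884 + 0.053406 = 0.351473
Keeping only the nearby quarry blast-present terms gives 0.161731, so
  P(nearby quarry blast | spike) = 0.161731 / 0.351473 ≈ 0.460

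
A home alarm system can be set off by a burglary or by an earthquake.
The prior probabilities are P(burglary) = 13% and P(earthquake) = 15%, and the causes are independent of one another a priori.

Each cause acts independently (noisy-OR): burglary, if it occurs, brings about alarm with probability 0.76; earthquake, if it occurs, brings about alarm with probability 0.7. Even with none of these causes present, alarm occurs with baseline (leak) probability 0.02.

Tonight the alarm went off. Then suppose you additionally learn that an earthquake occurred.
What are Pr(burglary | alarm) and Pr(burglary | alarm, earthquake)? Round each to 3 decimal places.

Under noisy-OR, P(alarm | causes) = 1 − (1−0.02)·∏(1−qᵢ) over the active causes.
P(alarm) = 0.02×0.87×0.85 + 0.706×0.87×0.15 + 0.7648×0.13×0.85 + 0.92944×0.13×0.15 = 0.014790 + 0.092133 + 0.084510 + 0.018124 = 0.209557
The burglary-present share is 0.084510 + 0.018124 = 0.102634.
So P(burglary | alarm) = 0.102634/0.209557 ≈ 0.490.

Now also conditioning on earthquake=true:
Weight on burglary=true, given the evidence: 0.92944×0.13 = 0.120827
Normalizer over all consistent configurations: 0.706×0.87 + 0.92944×0.13 = 0.735047
P(burglary | alarm, earthquake) = 0.120827/0.735047 ≈ 0.164
Conditioning on earthquake lowers the posterior on burglary: the classic explaining-away effect in a common-effect structure.

Pr(burglary | alarm) ≈ 0.490; Pr(burglary | alarm, earthquake) ≈ 0.164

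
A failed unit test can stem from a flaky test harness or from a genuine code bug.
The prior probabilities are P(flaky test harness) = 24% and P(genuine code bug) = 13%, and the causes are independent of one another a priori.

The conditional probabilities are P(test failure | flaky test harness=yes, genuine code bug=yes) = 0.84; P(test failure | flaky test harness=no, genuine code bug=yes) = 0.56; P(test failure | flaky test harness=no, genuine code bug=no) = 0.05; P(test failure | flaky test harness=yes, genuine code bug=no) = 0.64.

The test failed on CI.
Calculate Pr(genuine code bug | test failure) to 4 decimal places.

P(test failure) = 0.05·0.76·0.87 + 0.56·0.76·0.13 + 0.64·0.24·0.87 + 0.84·0.24·0.13 = 0.033060 + 0.055328 + 0.133632 + 0.026208 = 0.248228
The genuine code bug-present share is 0.055328 + 0.026208 = 0.081536.
So P(genuine code bug | test failure) = 0.081536/0.248228 ≈ 0.3285.

Pr(genuine code bug | test failure) ≈ 0.3285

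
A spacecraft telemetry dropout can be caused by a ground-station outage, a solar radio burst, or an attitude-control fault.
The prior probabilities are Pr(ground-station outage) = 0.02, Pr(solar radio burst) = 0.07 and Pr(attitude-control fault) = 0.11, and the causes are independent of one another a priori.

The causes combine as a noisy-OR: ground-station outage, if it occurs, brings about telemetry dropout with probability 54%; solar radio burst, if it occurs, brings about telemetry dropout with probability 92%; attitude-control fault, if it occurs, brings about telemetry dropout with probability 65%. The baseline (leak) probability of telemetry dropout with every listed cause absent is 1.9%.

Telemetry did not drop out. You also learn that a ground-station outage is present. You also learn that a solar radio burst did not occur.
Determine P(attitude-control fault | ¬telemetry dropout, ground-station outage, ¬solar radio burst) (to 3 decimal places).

Under noisy-OR, P(telemetry dropout | causes) = 1 − (1−0.019)·∏(1−qᵢ) over the active causes.
Enumerate both values of attitude-control fault and weight by the priors:
  P(¬telemetry dropout | ground-station outage, ¬solar radio burst) = 0.45126*0.89 + 0.157941*0.11
        = 0.401621 + 0.017374 = 0.418995
The terms with attitude-control fault present sum to 0.017374, so
  P(attitude-control fault | ¬telemetry dropout, ground-station outage, ¬solar radio burst) = 0.017374 / 0.418995 ≈ 0.041

P(attitude-control fault | ¬telemetry dropout, ground-station outage, ¬solar radio burst) ≈ 0.041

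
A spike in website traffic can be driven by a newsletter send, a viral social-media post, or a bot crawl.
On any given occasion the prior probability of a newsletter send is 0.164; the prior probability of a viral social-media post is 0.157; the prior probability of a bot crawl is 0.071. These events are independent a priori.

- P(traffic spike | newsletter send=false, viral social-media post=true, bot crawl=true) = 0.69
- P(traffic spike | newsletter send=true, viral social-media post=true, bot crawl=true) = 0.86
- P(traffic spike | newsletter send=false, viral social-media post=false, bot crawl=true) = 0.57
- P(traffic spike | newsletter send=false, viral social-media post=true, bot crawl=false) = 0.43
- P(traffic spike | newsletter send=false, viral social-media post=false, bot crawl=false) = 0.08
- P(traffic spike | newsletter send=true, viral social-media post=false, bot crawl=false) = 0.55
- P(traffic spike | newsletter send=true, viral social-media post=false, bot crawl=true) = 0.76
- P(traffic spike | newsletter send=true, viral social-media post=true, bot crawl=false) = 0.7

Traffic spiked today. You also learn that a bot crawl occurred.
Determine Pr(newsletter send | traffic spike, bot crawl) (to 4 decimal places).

Pr(newsletter send | traffic spike, bot crawl) ≈ 0.2054

Enumerate the 4 (newsletter send, viral social-media post) configurations and weight by the priors:
  P(traffic spike | bot crawl) = 0.57·0.836·0.843 + 0.69·0.836·0.157 + 0.76·0.164·0.843 + 0.86·0.164·0.157
        = 0.401706 + 0.090564 + 0.105072 + 0.022143 = 0.619485
Keeping only the newsletter send-present terms gives 0.127215, so
  P(newsletter send | traffic spike, bot crawl) = 0.127215 / 0.619485 ≈ 0.2054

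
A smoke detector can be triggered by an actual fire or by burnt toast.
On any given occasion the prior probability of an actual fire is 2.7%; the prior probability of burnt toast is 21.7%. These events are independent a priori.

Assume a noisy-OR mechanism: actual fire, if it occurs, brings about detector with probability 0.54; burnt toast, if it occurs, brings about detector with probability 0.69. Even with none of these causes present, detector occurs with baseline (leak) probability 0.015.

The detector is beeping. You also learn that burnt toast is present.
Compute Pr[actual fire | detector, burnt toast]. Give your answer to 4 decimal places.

Pr[actual fire | detector, burnt toast] ≈ 0.0332

Under noisy-OR, P(detector | causes) = 1 − (1−0.015)·∏(1−qᵢ) over the active causes.
For the numerator, keep only actual fire=true terms: 0.859539·0.027 = 0.023208
Denominator P(detector | burnt toast): 0.69465·0.973 + 0.859539·0.027 = 0.699102
Posterior = 0.023208 / 0.699102 ≈ 0.0332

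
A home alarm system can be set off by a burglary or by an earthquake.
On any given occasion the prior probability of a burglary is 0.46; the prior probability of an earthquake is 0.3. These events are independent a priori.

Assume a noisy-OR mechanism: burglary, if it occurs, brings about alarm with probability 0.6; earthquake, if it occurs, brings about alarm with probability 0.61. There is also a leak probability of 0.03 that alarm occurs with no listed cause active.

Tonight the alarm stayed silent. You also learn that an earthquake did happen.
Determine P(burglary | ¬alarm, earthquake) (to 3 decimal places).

Under noisy-OR, P(alarm | causes) = 1 − (1−0.03)·∏(1−qᵢ) over the active causes.
Enumerate both values of burglary and weight by the priors:
  P(¬alarm | earthquake) = 0.3783×0.54 + 0.15132×0.46
        = 0.204282 + 0.069607 = 0.273889
The terms with burglary present sum to 0.069607, so
  P(burglary | ¬alarm, earthquake) = 0.069607 / 0.273889 ≈ 0.254

P(burglary | ¬alarm, earthquake) ≈ 0.254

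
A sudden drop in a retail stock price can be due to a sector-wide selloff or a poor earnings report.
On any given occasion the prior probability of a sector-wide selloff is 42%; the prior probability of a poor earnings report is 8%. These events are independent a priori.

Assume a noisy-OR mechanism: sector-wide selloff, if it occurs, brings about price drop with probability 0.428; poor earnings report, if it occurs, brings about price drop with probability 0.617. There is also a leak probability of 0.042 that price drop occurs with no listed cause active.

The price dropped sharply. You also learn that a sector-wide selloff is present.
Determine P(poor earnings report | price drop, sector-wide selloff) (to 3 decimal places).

Under noisy-OR, P(price drop | causes) = 1 − (1−0.042)·∏(1−qᵢ) over the active causes.
P(price drop | sector-wide selloff) = 0.452024*0.92 + 0.790125*0.08 = 0.415862 + 0.063210 = 0.479072
Of this, 0.063210 comes from 0.790125*0.08 (the poor earnings report=true cases).
Hence the posterior is 0.063210/0.479072 ≈ 0.132.

P(poor earnings report | price drop, sector-wide selloff) ≈ 0.132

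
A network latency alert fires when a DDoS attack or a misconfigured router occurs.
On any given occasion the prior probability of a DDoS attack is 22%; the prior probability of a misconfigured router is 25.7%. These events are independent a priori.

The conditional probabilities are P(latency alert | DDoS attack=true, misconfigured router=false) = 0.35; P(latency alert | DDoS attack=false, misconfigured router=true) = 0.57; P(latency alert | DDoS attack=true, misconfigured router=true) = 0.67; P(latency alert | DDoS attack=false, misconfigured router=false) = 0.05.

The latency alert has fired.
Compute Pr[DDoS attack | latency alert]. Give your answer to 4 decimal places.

Enumerate the 4 (DDoS attack, misconfigured router) configurations and weight by the priors:
  P(latency alert) = 0.05*0.78*0.743 + 0.57*0.78*0.257 + 0.35*0.22*0.743 + 0.67*0.22*0.257
        = 0.028977 + 0.114262 + 0.057211 + 0.037882 = 0.238332
Configurations with DDoS attack contribute 0.095093, so
  P(DDoS attack | latency alert) = 0.095093 / 0.238332 ≈ 0.3990

Pr[DDoS attack | latency alert] ≈ 0.3990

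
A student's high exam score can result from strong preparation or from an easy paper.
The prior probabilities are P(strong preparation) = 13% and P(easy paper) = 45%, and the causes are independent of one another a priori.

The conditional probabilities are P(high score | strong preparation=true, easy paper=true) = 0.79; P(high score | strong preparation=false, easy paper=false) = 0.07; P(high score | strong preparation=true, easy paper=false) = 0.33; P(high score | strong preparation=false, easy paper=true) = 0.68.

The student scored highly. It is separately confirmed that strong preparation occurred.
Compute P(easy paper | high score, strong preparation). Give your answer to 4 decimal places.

P(easy paper | high score, strong preparation) ≈ 0.6620

Enumerate both values of easy paper and weight by the priors:
  P(high score | strong preparation) = 0.33*0.55 + 0.79*0.45
        = 0.181500 + 0.355500 = 0.537000
The terms with easy paper present sum to 0.355500, so
  P(easy paper | high score, strong preparation) = 0.355500 / 0.537000 ≈ 0.6620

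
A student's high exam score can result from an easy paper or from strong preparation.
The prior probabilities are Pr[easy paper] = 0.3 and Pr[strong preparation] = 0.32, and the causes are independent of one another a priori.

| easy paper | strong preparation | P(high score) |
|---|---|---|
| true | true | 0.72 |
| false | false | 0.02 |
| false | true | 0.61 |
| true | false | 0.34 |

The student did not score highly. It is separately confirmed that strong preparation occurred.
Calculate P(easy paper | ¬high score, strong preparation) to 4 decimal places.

P(¬high score | strong preparation) = 0.39*0.7 + 0.28*0.3 = 0.273000 + 0.084000 = 0.357000
Restricting to configurations with easy paper present: 0.28*0.3 = 0.084000.
So P(easy paper | ¬high score, strong preparation) = 0.084000/0.357000 ≈ 0.2353.

P(easy paper | ¬high score, strong preparation) ≈ 0.2353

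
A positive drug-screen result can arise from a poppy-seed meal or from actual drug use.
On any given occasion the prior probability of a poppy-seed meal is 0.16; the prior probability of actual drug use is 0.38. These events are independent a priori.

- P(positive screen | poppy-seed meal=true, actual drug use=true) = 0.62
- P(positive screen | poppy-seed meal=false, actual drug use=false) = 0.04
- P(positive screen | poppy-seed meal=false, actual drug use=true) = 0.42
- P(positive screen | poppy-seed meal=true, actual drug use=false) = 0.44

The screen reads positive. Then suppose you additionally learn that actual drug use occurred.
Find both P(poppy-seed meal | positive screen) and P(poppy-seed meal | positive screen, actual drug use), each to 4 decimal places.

P(positive screen) = 0.04*0.84*0.62 + 0.42*0.84*0.38 + 0.44*0.16*0.62 + 0.62*0.16*0.38 = 0.020832 + 0.134064 + 0.043648 + 0.037696 = 0.236240
Restricting to configurations with poppy-seed meal present: 0.043648 + 0.037696 = 0.081344.
Hence the posterior is 0.081344/0.236240 ≈ 0.3443.

Now also conditioning on actual drug use=true:
Weight on poppy-seed meal=true, given the evidence: 0.62*0.16 = 0.099200
The normalizing constant is 0.42*0.84 + 0.62*0.16 = 0.452000
P(poppy-seed meal | positive screen, actual drug use) = 0.099200/0.452000 ≈ 0.2195

P(poppy-seed meal | positive screen) ≈ 0.3443; P(poppy-seed meal | positive screen, actual drug use) ≈ 0.2195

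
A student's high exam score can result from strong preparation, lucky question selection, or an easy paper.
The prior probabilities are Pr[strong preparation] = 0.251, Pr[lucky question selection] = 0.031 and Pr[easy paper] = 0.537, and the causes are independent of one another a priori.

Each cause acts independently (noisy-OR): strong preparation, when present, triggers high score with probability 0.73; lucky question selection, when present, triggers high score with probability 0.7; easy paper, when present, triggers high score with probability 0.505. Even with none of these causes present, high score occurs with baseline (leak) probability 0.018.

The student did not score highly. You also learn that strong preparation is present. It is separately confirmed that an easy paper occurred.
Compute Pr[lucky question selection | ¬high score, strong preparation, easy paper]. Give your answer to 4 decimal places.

Pr[lucky question selection | ¬high score, strong preparation, easy paper] ≈ 0.0095

Under noisy-OR, P(high score | causes) = 1 − (1−0.018)·∏(1−qᵢ) over the active causes.
Sum P(¬high score|·) weighted by the priors over both values of lucky question selection:
  P(¬high score | strong preparation, easy paper) = 0.131244×0.969 + 0.039373×0.031
        = 0.127175 + 0.001221 = 0.128396
The terms with lucky question selection present sum to 0.001221, so
  P(lucky question selection | ¬high score, strong preparation, easy paper) = 0.001221 / 0.128396 ≈ 0.0095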